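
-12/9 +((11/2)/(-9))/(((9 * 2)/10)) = -271/162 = -1.67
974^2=948676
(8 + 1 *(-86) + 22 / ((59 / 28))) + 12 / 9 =-11722 / 177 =-66.23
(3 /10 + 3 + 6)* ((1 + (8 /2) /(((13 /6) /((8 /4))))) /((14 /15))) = 17019 /364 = 46.76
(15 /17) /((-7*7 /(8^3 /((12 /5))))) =-3200 /833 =-3.84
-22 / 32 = -11 / 16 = -0.69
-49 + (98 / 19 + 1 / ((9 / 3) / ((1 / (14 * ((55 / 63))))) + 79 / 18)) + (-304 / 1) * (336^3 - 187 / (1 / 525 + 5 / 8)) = -426321171598090357 / 36969953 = -11531558387.38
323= 323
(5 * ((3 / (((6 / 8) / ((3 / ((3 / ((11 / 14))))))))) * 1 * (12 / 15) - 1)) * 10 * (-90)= -47700 / 7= -6814.29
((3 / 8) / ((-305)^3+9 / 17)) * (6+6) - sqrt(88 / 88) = -964669385 / 964669232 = -1.00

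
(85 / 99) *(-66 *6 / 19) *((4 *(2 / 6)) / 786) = -680 / 22401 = -0.03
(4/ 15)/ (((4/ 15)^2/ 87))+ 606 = 3729/ 4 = 932.25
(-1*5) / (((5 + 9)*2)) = -5 / 28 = -0.18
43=43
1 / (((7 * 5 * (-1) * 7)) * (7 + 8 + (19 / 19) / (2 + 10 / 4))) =-9 / 33565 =-0.00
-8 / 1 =-8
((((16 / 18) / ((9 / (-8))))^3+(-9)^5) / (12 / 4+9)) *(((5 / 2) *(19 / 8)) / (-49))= 2981225566535 / 4999796928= 596.27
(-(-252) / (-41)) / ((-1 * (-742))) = -0.01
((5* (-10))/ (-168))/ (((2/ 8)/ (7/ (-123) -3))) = -9400/ 2583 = -3.64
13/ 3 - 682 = -2033/ 3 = -677.67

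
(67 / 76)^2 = 4489 / 5776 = 0.78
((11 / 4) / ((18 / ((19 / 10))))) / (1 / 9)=209 / 80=2.61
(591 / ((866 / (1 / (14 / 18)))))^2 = 28291761 / 36747844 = 0.77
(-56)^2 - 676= 2460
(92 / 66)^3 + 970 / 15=2421262 / 35937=67.38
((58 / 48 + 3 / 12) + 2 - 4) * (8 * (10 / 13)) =-10 / 3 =-3.33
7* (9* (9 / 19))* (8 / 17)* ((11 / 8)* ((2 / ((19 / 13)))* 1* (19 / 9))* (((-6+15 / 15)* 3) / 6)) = -45045 / 323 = -139.46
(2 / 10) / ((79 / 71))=71 / 395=0.18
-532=-532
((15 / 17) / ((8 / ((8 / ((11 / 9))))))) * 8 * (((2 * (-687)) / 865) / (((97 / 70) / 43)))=-893319840 / 3138047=-284.67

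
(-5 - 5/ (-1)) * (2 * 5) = 0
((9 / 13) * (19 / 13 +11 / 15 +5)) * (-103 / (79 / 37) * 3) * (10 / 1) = -96242994 / 13351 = -7208.67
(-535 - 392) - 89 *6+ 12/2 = -1455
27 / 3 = 9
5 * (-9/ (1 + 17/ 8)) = -72/ 5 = -14.40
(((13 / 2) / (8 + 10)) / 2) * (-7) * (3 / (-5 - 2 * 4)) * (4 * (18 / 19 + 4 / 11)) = 959 / 627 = 1.53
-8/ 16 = -1/ 2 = -0.50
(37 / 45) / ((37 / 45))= 1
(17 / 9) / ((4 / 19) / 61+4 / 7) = 137921 / 41976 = 3.29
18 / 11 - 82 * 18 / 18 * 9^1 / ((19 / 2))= -15894 / 209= -76.05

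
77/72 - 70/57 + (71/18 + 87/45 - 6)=-1921/6840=-0.28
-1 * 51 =-51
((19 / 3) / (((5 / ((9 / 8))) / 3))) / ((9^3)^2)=0.00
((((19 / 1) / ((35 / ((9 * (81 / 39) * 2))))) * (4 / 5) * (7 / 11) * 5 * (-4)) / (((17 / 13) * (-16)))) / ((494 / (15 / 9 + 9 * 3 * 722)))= 33129 / 85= 389.75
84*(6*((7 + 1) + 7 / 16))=8505 / 2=4252.50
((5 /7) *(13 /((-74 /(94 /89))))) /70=-611 /322714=-0.00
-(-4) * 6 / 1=24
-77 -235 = -312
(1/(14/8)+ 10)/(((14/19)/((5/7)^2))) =17575/2401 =7.32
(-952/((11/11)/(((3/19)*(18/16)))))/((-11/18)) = 57834/209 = 276.72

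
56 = 56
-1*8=-8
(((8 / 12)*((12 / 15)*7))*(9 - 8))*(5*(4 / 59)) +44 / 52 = 4859 / 2301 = 2.11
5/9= 0.56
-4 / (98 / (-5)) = 10 / 49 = 0.20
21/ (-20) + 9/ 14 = -57/ 140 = -0.41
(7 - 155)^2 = 21904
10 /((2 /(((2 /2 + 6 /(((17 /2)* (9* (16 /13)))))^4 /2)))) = 11086869605 /3463782912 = 3.20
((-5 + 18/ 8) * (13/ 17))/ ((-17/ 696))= 24882/ 289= 86.10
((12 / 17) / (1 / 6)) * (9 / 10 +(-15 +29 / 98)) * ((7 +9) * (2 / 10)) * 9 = -1683.77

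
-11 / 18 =-0.61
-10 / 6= -5 / 3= -1.67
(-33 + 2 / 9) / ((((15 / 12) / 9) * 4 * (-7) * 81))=59 / 567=0.10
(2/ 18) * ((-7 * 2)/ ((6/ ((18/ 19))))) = -14/ 57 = -0.25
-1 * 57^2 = -3249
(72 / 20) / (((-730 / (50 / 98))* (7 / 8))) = -72 / 25039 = -0.00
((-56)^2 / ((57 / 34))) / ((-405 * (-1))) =106624 / 23085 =4.62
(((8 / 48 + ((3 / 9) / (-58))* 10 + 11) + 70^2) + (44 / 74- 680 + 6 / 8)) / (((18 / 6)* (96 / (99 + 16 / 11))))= 60219267875 / 40791168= 1476.28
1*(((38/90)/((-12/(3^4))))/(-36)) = 19/240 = 0.08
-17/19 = -0.89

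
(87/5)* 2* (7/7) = 174/5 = 34.80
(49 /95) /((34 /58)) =1421 /1615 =0.88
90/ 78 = 15/ 13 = 1.15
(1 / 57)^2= 1 / 3249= 0.00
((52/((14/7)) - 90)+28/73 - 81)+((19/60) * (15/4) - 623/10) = -1201457/5840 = -205.73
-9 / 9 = -1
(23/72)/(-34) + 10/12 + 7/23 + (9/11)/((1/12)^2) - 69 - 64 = -8703971/619344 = -14.05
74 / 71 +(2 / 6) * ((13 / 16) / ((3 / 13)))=22655 / 10224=2.22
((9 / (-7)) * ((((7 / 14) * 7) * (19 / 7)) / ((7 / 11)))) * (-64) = 60192 / 49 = 1228.41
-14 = -14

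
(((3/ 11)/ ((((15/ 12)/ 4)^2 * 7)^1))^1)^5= 267181325549568/ 26433439033203125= 0.01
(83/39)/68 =83/2652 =0.03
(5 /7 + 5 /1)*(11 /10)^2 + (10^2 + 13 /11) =41617 /385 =108.10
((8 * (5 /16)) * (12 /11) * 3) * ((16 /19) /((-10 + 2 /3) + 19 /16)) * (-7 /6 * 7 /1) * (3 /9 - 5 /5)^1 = -376320 /81719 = -4.61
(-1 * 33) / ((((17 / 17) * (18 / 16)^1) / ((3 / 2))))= -44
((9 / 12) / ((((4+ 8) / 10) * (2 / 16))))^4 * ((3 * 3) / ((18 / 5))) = 3125 / 2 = 1562.50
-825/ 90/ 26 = -55/ 156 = -0.35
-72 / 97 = -0.74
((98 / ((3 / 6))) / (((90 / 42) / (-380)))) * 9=-312816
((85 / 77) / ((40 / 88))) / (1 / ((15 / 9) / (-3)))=-85 / 63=-1.35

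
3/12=1/4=0.25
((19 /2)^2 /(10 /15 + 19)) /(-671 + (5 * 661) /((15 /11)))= 3249 /1240888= 0.00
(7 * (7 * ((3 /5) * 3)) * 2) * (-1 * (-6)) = 5292 /5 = 1058.40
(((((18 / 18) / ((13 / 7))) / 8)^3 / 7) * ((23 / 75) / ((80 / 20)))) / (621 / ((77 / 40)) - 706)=-86779 / 9962470502400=-0.00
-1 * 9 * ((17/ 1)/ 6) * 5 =-255/ 2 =-127.50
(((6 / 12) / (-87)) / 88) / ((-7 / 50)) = 25 / 53592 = 0.00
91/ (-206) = -91/ 206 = -0.44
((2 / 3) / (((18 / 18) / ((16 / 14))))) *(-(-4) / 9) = 64 / 189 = 0.34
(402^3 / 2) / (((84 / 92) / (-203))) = -7221921156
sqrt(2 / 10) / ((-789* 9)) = -sqrt(5) / 35505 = -0.00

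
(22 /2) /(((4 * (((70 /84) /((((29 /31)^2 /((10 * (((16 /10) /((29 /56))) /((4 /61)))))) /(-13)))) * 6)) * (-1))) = 268279 /3414087040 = 0.00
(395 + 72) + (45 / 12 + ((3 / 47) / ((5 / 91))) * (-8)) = 461.46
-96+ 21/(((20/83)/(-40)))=-3582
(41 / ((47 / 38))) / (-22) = -779 / 517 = -1.51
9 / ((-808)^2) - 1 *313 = -204346423 / 652864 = -313.00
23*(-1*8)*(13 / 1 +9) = -4048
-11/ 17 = -0.65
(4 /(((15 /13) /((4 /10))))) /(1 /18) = 24.96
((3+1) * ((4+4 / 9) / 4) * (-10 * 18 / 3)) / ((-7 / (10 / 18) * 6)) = 2000 / 567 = 3.53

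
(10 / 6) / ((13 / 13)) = 5 / 3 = 1.67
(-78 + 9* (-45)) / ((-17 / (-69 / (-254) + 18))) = 131859 / 254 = 519.13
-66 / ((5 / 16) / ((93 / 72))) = -1364 / 5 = -272.80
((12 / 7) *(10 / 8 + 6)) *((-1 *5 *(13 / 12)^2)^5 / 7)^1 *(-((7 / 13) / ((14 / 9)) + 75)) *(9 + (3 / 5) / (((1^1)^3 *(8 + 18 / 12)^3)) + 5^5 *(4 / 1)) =53843687038416156962299375 / 4624415302090752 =11643350244.53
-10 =-10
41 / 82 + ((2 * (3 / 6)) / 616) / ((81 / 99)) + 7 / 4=1135 / 504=2.25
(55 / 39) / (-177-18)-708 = -1076879 / 1521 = -708.01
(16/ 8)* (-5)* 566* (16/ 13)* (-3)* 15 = 4075200/ 13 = 313476.92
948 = 948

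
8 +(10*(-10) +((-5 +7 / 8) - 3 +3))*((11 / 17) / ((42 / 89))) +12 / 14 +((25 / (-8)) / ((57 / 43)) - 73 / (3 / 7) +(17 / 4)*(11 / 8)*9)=-3243209 / 12768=-254.01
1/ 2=0.50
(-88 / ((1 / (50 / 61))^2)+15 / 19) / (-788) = 4124185 / 55710812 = 0.07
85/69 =1.23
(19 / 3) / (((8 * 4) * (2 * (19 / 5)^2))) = 25 / 3648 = 0.01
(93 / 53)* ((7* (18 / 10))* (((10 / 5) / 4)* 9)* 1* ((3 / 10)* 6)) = 179.09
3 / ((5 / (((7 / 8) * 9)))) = 189 / 40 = 4.72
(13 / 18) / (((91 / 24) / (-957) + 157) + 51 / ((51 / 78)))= 16588 / 5397389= 0.00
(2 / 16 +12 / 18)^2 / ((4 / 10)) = 1805 / 1152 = 1.57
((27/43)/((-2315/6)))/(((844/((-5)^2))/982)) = -198855/4200799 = -0.05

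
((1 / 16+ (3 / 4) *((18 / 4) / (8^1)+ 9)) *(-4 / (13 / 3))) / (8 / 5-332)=6945 / 343616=0.02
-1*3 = -3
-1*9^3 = -729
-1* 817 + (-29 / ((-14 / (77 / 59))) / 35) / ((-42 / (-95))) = -28337303 / 34692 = -816.83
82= 82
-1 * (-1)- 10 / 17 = 7 / 17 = 0.41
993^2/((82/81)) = 79869969/82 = 974024.01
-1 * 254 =-254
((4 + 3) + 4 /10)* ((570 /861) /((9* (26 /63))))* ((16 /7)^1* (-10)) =-112480 /3731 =-30.15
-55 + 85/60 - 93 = -146.58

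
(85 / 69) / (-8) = -85 / 552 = -0.15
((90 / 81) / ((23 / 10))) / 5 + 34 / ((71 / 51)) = 360358 / 14697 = 24.52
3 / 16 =0.19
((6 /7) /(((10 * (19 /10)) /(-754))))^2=20466576 /17689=1157.02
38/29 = 1.31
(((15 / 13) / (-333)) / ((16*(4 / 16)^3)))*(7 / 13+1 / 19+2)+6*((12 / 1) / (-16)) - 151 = -110872531 / 712842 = -155.54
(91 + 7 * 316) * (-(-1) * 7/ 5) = 16121/ 5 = 3224.20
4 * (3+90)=372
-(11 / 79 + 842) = -66529 / 79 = -842.14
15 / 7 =2.14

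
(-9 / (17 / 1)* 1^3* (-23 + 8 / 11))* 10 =22050 / 187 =117.91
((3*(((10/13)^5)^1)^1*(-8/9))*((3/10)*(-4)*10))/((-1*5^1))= -640000/371293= -1.72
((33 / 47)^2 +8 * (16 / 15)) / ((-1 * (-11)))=0.82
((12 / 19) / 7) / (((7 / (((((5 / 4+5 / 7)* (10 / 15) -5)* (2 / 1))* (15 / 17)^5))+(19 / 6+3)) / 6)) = 5649750000 / 45851036987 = 0.12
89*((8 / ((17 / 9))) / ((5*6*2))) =6.28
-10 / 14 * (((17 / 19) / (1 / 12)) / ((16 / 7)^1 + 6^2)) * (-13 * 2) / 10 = 663 / 1273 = 0.52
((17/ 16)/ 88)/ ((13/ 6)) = 51/ 9152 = 0.01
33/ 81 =11/ 27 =0.41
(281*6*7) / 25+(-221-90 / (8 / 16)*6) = -20723 / 25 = -828.92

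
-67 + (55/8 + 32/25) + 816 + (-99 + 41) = 139831/200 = 699.16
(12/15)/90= 2/225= 0.01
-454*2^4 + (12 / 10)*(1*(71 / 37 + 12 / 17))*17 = -7210.45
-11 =-11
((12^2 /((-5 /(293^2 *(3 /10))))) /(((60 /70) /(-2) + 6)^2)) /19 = -100958424 /80275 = -1257.66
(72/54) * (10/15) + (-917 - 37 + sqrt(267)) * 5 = -42922/9 + 5 * sqrt(267) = -4687.41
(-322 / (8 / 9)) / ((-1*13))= 1449 / 52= 27.87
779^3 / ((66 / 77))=3309103973 / 6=551517328.83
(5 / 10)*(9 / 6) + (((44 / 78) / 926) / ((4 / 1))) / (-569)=7705822 / 10274433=0.75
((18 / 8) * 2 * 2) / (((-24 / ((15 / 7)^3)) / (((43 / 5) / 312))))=-29025 / 285376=-0.10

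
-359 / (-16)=359 / 16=22.44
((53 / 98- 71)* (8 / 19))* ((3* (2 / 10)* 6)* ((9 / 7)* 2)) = -1789776 / 6517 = -274.63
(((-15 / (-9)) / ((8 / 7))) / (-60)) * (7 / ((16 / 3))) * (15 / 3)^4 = -30625 / 1536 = -19.94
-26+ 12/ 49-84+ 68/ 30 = -79004/ 735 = -107.49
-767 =-767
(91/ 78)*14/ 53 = 49/ 159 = 0.31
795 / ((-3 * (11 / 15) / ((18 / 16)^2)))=-321975 / 704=-457.35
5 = 5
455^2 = 207025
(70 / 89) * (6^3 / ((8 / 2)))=3780 / 89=42.47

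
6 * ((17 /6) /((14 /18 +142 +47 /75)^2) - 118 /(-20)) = 10839886761 /306204340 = 35.40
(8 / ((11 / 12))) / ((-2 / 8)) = -384 / 11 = -34.91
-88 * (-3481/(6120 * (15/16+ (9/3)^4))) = 612656/1002915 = 0.61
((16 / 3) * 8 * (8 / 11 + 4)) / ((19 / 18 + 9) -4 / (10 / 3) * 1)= 199680 / 8767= 22.78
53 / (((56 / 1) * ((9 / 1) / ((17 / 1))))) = 901 / 504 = 1.79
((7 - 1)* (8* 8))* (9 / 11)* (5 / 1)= 17280 / 11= 1570.91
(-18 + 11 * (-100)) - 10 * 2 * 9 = -1298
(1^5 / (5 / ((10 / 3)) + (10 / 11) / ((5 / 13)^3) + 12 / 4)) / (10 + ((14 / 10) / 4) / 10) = 110000 / 22604841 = 0.00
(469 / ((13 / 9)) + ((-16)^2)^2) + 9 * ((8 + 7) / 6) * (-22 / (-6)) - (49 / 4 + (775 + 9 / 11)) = 37268731 / 572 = 65155.12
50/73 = 0.68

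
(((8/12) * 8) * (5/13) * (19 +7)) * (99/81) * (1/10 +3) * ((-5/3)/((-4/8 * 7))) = 54560/567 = 96.23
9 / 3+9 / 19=66 / 19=3.47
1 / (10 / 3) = 3 / 10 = 0.30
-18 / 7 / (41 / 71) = -4.45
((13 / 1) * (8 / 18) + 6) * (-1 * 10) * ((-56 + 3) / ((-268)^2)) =14045 / 161604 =0.09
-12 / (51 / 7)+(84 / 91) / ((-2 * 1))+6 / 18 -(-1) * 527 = 348224 / 663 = 525.22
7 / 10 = 0.70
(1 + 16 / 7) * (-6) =-19.71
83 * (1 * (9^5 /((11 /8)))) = 39208536 /11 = 3564412.36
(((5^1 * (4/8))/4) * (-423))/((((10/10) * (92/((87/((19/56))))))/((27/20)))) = -994.76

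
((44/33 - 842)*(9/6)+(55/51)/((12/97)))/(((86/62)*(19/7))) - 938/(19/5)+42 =-268730021/500004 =-537.46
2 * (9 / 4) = 4.50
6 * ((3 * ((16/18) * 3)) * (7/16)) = 21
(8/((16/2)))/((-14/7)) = -1/2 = -0.50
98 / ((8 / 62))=1519 / 2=759.50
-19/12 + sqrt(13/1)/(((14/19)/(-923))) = -17537*sqrt(13)/14 -19/12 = -4518.05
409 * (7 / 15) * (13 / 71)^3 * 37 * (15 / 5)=232730407 / 1789555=130.05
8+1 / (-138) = 1103 / 138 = 7.99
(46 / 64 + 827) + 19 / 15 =397913 / 480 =828.99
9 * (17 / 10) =153 / 10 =15.30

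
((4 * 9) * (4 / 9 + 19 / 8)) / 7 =29 / 2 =14.50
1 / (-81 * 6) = -1 / 486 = -0.00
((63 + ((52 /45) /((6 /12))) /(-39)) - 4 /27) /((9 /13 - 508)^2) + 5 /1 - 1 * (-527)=3123742308113 /5871693375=532.00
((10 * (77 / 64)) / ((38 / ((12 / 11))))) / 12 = 0.03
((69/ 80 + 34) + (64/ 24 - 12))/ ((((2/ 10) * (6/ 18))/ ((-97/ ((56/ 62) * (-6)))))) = 18423889/ 2688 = 6854.13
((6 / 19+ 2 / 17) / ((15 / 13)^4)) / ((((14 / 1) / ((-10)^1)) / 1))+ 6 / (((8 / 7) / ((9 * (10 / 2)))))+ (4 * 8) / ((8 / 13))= 753691499 / 2616300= 288.08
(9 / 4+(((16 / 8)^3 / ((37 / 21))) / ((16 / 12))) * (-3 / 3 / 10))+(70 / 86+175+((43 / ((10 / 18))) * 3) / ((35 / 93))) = 885070737 / 1113700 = 794.71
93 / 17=5.47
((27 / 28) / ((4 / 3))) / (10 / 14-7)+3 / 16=51 / 704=0.07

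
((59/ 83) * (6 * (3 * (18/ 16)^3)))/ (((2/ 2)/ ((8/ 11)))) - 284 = -7910245/ 29216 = -270.75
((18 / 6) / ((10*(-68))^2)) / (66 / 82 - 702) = -41 / 4431179200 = -0.00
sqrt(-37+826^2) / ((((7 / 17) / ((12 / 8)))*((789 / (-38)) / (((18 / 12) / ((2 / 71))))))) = -68799*sqrt(682239) / 7364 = -7716.79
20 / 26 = 10 / 13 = 0.77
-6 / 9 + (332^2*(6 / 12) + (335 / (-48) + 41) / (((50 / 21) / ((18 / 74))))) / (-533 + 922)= 4871225437 / 34543200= 141.02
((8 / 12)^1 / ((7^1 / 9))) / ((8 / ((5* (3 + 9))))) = 45 / 7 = 6.43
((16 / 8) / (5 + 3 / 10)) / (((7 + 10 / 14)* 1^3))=0.05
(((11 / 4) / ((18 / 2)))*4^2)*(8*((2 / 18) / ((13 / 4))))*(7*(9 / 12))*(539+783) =3257408 / 351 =9280.36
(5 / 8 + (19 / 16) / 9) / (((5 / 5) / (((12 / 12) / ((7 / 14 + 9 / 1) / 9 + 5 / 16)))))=109 / 197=0.55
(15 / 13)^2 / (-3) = -75 / 169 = -0.44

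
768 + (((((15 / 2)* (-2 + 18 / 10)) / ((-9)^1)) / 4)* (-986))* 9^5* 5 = -48515523 / 4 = -12128880.75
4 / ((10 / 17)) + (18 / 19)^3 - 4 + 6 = 330956 / 34295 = 9.65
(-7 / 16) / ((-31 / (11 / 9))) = 77 / 4464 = 0.02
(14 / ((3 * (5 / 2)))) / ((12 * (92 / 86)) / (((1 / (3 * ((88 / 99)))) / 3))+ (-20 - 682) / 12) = 344 / 8145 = 0.04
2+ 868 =870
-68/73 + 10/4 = 1.57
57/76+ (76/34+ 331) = 22711/68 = 333.99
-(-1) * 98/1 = 98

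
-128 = -128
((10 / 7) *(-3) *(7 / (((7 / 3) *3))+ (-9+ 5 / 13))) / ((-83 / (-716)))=2126520 / 7553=281.55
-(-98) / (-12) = -8.17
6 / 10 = 3 / 5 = 0.60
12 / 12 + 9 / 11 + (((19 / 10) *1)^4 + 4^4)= 29793531 / 110000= 270.85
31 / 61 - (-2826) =172417 / 61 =2826.51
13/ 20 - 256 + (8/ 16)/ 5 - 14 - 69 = -1353/ 4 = -338.25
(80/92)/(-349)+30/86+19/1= 19.35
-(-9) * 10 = 90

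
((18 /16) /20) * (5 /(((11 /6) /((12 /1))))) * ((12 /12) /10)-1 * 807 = -354999 /440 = -806.82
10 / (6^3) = 0.05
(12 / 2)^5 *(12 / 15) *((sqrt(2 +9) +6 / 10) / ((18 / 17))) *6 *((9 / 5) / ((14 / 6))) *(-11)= -52348032 *sqrt(11) / 175-157044096 / 875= -1171586.28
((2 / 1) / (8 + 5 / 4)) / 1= 8 / 37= 0.22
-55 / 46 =-1.20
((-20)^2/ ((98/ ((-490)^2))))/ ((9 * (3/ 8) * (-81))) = -7840000/ 2187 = -3584.82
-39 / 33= -13 / 11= -1.18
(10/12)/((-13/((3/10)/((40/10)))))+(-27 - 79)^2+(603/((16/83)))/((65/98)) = 16590237/1040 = 15952.15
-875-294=-1169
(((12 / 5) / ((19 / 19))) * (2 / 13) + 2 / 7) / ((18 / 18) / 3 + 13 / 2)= 1788 / 18655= 0.10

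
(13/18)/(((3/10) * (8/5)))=325/216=1.50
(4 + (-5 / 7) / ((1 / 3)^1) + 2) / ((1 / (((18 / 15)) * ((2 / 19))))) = 0.49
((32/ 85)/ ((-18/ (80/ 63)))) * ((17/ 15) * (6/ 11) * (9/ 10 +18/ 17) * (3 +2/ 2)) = -37888/ 294525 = -0.13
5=5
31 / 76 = 0.41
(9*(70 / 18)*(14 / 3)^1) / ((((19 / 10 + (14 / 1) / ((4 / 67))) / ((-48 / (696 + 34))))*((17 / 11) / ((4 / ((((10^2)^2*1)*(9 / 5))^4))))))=-539 / 481204079100000000000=-0.00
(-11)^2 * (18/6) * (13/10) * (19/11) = 8151/10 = 815.10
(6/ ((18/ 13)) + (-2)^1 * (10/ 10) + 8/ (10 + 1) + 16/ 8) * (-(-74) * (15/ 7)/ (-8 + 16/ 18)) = -278055/ 2464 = -112.85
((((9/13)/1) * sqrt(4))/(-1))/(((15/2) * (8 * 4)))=-3/520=-0.01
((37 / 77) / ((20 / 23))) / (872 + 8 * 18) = 851 / 1564640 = 0.00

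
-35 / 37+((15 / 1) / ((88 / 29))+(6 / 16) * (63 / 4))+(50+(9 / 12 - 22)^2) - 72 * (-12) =17914069 / 13024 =1375.47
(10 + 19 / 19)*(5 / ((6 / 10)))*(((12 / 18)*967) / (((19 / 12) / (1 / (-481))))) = -2127400 / 27417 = -77.59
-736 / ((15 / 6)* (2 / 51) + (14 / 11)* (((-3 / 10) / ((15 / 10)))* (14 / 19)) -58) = 39225120 / 3095881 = 12.67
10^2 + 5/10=201/2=100.50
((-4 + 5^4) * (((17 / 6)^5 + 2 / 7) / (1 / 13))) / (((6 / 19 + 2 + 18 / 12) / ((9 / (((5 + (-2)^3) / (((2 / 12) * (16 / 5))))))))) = -619067.37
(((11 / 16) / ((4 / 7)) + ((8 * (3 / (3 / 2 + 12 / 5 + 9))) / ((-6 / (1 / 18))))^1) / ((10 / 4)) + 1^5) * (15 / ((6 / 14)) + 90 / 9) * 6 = 273877 / 688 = 398.08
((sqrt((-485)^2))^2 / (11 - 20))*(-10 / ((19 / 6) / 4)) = 18818000 / 57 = 330140.35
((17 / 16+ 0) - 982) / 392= -15695 / 6272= -2.50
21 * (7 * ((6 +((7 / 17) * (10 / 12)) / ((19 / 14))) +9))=724220 / 323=2242.17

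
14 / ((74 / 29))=203 / 37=5.49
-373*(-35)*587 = 7663285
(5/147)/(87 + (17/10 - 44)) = 0.00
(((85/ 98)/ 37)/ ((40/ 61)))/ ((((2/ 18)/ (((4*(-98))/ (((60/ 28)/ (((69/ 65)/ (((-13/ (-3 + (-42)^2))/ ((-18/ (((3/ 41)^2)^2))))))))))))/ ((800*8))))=-212686233627340032/ 6253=-34013470914335.52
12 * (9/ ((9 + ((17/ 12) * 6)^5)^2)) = 0.00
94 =94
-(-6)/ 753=2/ 251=0.01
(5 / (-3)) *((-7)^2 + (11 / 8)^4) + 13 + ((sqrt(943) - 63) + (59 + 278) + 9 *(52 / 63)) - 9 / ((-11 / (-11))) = sqrt(943) + 17014349 / 86016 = 228.51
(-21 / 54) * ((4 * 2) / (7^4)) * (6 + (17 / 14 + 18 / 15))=-1178 / 108045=-0.01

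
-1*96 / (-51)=32 / 17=1.88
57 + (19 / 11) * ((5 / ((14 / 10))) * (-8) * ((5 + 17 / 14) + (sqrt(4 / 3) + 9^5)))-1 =-1570838516 / 539-7600 * sqrt(3) / 231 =-2914414.16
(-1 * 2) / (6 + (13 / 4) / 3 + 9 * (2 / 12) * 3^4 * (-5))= 24 / 7205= 0.00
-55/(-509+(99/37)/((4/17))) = 8140/73649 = 0.11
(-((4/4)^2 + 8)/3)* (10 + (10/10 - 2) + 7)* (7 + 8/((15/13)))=-3344/5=-668.80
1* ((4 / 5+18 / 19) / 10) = 83 / 475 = 0.17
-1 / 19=-0.05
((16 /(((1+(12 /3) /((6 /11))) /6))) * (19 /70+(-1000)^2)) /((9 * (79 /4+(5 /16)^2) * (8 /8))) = 286720077824 /4445875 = 64491.26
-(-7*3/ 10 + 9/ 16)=1.54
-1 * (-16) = 16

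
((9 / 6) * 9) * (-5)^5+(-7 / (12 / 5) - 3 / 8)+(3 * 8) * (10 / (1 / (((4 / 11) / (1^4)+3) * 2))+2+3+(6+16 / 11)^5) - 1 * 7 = 512017.41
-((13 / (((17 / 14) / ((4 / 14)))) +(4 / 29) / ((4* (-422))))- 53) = 10390079 / 208046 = 49.94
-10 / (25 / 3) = -6 / 5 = -1.20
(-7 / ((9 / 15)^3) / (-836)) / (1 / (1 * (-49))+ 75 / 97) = 4158875 / 80762616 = 0.05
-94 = -94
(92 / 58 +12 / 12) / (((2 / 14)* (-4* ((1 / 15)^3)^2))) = -5980078125 / 116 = -51552397.63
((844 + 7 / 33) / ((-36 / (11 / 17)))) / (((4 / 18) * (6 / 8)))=-27859 / 306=-91.04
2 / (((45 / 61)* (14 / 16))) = 976 / 315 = 3.10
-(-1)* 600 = 600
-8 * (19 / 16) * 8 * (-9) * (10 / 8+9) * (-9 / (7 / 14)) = -126198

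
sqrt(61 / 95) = sqrt(5795) / 95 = 0.80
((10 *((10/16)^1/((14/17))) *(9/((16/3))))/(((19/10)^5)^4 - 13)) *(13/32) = 1213989257812500000000/87706904734273902451163069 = 0.00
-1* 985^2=-970225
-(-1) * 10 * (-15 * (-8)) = 1200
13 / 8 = 1.62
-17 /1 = -17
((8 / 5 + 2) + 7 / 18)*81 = 3231 / 10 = 323.10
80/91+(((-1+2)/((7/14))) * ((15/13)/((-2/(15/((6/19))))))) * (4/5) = -3910/91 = -42.97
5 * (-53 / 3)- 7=-286 / 3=-95.33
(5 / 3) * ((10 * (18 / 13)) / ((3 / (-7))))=-700 / 13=-53.85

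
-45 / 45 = -1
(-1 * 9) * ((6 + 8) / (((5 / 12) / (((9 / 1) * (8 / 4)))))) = -27216 / 5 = -5443.20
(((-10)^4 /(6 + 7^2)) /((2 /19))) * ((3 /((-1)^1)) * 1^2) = -57000 /11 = -5181.82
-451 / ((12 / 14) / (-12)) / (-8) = -3157 / 4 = -789.25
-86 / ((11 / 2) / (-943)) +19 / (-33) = 486569 / 33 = 14744.52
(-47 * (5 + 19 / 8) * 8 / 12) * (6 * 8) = -11092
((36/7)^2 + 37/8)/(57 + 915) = 12181/381024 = 0.03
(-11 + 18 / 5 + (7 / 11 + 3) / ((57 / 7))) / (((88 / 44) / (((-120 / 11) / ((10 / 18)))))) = 784764 / 11495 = 68.27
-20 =-20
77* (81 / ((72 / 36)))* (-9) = -56133 / 2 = -28066.50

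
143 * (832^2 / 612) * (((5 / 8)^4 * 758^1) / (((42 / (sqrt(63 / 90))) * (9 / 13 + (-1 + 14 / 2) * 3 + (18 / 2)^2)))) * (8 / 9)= 14883851125 * sqrt(70) / 37476432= 3322.81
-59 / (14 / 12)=-50.57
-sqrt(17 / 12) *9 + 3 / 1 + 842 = 845 - 3 *sqrt(51) / 2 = 834.29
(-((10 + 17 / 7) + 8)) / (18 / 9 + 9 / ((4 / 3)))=-572 / 245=-2.33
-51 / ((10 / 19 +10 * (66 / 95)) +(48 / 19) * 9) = -969 / 574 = -1.69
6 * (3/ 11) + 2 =40/ 11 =3.64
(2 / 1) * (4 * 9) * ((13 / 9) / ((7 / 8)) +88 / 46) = 41312 / 161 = 256.60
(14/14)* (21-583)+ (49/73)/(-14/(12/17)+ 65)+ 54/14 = -77290123/138481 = -558.13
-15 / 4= -3.75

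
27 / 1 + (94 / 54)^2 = 21892 / 729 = 30.03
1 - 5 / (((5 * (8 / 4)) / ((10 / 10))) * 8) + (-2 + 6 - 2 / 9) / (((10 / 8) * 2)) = 2.45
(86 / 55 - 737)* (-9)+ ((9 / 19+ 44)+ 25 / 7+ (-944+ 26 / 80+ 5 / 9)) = 3014638867 / 526680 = 5723.85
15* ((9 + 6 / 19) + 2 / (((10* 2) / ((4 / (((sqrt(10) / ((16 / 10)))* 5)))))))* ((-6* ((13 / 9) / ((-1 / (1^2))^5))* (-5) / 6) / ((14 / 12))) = -115050 / 133 - 208* sqrt(10) / 175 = -868.80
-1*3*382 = -1146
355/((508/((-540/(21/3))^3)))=-13974930000/43561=-320812.88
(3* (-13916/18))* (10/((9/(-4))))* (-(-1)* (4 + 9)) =3618160/27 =134005.93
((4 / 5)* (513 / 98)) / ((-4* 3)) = -171 / 490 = -0.35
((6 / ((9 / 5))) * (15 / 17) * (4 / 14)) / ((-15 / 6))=-40 / 119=-0.34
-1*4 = -4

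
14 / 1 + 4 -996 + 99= -879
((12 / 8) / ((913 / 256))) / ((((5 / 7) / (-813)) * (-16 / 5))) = 136584 / 913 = 149.60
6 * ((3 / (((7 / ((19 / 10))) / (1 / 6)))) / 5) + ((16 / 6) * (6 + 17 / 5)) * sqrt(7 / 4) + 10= 3557 / 350 + 188 * sqrt(7) / 15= 43.32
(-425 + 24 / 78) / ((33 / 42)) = -77294 / 143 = -540.52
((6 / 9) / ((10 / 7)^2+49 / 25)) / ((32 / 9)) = 3675 / 78416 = 0.05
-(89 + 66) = -155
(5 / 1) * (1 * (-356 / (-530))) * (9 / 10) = 801 / 265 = 3.02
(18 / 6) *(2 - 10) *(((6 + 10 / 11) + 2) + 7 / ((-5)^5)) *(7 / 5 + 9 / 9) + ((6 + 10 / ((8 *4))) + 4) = -1382485809 / 2750000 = -502.72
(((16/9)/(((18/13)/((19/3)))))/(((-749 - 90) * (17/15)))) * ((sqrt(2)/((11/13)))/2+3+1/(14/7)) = -34580/1155303 - 64220 * sqrt(2)/12708333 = -0.04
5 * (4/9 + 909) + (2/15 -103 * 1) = 199996/45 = 4444.36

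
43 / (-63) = -43 / 63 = -0.68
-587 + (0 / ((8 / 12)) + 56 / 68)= -9965 / 17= -586.18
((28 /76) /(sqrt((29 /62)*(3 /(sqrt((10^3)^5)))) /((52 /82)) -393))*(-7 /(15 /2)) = 98 /(285*(-41*2^(3 /4)*sqrt(2697)*5^(1 /4) /16120000+393)) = 0.00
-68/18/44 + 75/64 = 6881/6336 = 1.09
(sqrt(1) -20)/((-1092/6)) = 19/182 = 0.10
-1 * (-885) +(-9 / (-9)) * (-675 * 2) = -465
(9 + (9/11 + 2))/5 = 26/11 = 2.36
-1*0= 0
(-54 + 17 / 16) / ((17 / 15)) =-12705 / 272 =-46.71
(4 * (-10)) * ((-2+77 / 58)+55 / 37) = -34940 / 1073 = -32.56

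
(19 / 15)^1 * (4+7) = 209 / 15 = 13.93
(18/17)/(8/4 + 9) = 18/187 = 0.10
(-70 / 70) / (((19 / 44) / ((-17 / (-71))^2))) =-12716 / 95779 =-0.13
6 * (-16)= -96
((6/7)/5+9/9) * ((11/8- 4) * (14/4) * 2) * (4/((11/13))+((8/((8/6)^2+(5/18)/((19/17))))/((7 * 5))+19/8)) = -19133511/123200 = -155.30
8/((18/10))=40/9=4.44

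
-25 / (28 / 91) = -325 / 4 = -81.25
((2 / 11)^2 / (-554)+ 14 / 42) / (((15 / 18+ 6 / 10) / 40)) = 13404400 / 1441231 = 9.30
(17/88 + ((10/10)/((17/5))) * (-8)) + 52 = 74561/1496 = 49.84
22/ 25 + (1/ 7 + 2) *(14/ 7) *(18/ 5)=2854/ 175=16.31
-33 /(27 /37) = -407 /9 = -45.22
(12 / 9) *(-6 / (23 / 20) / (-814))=80 / 9361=0.01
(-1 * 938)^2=879844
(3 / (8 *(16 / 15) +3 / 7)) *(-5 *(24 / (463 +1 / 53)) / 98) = -0.00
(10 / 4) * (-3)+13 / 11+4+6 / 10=-1.72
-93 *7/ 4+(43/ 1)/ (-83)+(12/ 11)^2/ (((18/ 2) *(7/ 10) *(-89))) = -4086188635/ 25027156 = -163.27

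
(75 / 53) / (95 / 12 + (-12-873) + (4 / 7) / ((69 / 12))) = -144900 / 89799649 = -0.00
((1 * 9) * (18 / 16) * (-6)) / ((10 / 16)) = -486 / 5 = -97.20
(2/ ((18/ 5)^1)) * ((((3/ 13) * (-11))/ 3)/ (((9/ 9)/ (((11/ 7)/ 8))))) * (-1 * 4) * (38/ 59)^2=436810/ 2850939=0.15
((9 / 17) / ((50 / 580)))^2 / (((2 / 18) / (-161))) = -394829316 / 7225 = -54647.66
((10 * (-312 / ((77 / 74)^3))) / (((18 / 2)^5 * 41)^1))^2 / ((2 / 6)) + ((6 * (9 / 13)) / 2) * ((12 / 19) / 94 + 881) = 961098366735805862321911473851 / 525252594029383430380773603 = 1829.78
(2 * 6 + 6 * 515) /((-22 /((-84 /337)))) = 11844 /337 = 35.15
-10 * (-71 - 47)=1180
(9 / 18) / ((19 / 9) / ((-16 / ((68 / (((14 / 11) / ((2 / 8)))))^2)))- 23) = -14112 / 1313563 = -0.01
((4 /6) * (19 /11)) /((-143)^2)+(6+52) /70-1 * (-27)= 657273088 /23618595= 27.83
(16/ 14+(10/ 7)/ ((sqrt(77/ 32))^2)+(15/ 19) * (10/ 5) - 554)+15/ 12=-22507035/ 40964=-549.43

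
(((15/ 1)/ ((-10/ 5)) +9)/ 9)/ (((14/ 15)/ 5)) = 25/ 28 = 0.89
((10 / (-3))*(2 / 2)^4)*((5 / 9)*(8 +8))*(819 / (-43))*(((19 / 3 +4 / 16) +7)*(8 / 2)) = 11866400 / 387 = 30662.53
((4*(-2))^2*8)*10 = 5120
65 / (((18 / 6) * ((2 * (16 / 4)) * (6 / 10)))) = 325 / 72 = 4.51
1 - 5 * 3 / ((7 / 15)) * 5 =-159.71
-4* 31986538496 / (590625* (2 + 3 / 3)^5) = -127946153984 / 143521875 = -891.47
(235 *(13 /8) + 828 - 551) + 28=5495 /8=686.88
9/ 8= 1.12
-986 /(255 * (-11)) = 58 /165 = 0.35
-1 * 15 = -15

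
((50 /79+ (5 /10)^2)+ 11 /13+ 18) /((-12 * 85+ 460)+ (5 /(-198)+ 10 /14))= -56165571 /1592271070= -0.04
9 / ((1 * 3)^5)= 1 / 27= 0.04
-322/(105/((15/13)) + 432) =-322/523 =-0.62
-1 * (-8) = 8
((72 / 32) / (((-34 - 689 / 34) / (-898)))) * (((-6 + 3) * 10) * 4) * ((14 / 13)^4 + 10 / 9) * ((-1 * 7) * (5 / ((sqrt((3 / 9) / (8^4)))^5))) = 4346576770729896837120 * sqrt(3) / 1171001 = 6429107922113508.55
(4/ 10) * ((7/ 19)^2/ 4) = 49/ 3610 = 0.01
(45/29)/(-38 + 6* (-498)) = -45/87754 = -0.00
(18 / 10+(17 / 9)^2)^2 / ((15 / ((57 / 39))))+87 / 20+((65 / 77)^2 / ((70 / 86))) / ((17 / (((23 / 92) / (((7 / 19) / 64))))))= 5935877539885457 / 631874895151500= 9.39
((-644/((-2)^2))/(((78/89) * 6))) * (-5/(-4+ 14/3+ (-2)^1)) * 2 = -71645/312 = -229.63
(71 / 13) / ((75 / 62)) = 4402 / 975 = 4.51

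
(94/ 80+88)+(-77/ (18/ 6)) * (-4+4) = 3567/ 40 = 89.18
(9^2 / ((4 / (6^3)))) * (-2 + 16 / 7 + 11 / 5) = 10872.51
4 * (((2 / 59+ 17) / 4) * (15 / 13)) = 15075 / 767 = 19.65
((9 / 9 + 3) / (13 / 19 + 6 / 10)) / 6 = 95 / 183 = 0.52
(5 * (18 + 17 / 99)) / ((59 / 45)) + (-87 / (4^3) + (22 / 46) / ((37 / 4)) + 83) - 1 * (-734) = 31281906083 / 35347136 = 884.99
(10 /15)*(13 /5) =26 /15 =1.73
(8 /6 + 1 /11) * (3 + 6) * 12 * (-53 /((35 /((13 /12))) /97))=-9423453 /385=-24476.50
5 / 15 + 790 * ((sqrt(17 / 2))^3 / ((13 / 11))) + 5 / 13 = 16566.23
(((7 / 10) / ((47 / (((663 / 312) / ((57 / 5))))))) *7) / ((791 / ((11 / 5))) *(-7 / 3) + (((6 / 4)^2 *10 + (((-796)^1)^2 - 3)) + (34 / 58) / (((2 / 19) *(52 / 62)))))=0.00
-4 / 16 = -0.25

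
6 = 6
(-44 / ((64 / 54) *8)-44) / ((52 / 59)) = -183667 / 3328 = -55.19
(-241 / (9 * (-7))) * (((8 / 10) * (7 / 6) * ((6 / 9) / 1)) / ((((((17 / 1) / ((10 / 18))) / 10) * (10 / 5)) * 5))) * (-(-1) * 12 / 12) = 0.08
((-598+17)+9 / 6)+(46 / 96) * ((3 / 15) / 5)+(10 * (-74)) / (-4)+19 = -450577 / 1200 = -375.48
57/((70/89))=72.47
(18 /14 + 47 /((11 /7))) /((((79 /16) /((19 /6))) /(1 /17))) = 365104 /310233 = 1.18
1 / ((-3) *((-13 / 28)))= 28 / 39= 0.72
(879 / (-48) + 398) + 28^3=357307 / 16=22331.69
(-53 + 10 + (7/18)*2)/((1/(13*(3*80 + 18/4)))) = -402610/3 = -134203.33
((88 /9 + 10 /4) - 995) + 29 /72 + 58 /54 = -211949 /216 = -981.25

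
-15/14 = -1.07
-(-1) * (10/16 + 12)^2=10201/64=159.39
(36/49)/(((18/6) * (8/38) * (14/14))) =57/49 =1.16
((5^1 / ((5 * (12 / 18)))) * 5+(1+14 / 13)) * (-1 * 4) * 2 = -996 / 13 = -76.62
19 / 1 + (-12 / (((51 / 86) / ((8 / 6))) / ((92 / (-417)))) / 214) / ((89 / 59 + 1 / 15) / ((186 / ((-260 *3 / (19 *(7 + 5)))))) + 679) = 255036949339749 / 13422968391575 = 19.00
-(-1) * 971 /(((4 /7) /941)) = 6395977 /4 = 1598994.25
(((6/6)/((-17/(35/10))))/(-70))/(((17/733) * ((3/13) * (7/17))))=9529/7140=1.33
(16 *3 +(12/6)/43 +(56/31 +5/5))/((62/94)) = 3185989/41323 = 77.10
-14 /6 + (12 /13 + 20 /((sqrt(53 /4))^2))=205 /2067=0.10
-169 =-169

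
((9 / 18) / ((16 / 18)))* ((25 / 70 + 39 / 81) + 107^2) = 4328039 / 672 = 6440.53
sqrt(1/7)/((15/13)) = 13 * sqrt(7)/105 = 0.33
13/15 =0.87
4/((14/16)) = 4.57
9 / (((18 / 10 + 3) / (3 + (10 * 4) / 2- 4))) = 35.62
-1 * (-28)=28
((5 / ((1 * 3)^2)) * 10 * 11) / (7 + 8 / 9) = 7.75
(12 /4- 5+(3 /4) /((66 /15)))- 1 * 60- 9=-6233 /88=-70.83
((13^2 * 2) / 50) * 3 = 507 / 25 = 20.28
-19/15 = -1.27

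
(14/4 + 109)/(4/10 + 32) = 125/36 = 3.47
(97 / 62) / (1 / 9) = 873 / 62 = 14.08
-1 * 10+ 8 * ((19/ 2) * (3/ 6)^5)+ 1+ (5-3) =-37/ 8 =-4.62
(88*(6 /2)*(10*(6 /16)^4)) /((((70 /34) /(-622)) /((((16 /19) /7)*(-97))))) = 1370818647 /7448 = 184051.91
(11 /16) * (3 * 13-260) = -2431 /16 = -151.94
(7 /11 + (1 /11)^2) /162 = 13 /3267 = 0.00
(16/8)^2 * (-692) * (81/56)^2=-1135053/196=-5791.09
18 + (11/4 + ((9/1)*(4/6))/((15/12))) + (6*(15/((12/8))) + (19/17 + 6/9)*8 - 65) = 35521/1020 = 34.82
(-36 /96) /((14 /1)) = -3 /112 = -0.03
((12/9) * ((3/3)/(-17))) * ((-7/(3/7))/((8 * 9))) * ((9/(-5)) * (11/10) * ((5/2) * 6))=-539/1020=-0.53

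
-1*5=-5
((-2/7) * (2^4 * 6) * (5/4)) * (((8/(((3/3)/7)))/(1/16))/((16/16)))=-30720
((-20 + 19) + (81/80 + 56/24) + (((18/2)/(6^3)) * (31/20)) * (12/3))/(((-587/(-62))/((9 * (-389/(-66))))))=1507375/103312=14.59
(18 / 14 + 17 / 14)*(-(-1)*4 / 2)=5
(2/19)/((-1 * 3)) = -2/57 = -0.04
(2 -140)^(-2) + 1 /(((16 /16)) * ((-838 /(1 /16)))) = -1409 /63835488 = -0.00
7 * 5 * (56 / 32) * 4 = 245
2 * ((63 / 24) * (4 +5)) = 189 / 4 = 47.25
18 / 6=3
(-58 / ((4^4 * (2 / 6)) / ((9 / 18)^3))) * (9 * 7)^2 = -345303 / 1024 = -337.21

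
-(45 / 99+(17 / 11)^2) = -344 / 121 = -2.84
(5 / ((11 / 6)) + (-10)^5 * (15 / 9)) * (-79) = 434492890 / 33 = 13166451.21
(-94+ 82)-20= -32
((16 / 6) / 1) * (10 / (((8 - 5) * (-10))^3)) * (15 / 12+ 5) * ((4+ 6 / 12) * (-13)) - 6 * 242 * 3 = -156803 / 36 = -4355.64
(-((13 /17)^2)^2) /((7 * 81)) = -28561 /47356407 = -0.00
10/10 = 1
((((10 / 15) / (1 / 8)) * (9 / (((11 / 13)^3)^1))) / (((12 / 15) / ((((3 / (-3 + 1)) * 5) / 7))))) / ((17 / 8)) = -7909200 / 158389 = -49.94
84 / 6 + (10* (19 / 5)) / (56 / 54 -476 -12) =4817 / 346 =13.92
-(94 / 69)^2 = -8836 / 4761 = -1.86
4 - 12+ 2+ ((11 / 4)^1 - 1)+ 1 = -3.25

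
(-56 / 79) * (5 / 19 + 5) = -5600 / 1501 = -3.73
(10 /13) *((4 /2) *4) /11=80 /143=0.56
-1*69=-69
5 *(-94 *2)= -940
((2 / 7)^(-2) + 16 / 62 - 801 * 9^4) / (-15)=217221071 / 620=350356.57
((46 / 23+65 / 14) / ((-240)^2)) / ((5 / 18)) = 93 / 224000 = 0.00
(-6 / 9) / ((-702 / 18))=2 / 117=0.02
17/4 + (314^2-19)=394325/4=98581.25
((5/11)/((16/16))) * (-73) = -365/11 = -33.18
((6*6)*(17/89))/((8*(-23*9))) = -17/4094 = -0.00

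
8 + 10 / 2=13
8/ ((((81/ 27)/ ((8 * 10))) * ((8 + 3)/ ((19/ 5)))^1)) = 2432/ 33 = 73.70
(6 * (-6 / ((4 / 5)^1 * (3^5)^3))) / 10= -1 / 3188646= -0.00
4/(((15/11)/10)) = 88/3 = 29.33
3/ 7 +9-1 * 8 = 10/ 7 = 1.43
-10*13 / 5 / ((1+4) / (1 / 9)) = -26 / 45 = -0.58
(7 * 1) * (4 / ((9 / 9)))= 28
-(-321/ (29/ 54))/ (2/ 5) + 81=45684/ 29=1575.31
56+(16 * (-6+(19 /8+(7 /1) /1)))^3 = 157520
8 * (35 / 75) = 3.73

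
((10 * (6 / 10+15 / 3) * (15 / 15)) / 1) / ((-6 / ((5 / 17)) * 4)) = -35 / 51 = -0.69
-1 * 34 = -34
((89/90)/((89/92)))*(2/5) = 92/225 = 0.41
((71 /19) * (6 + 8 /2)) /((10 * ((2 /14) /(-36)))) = -17892 /19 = -941.68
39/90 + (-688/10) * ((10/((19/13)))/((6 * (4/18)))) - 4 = -203273/570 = -356.62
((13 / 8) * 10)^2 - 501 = -3791 / 16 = -236.94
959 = 959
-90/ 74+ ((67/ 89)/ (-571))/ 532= -1216609339/ 1000321196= -1.22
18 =18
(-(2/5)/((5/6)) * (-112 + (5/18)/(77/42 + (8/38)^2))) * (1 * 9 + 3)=65505936/101675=644.27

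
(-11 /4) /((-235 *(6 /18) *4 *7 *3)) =11 /26320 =0.00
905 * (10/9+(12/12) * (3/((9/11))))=38915/9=4323.89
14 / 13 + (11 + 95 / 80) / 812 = 184423 / 168896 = 1.09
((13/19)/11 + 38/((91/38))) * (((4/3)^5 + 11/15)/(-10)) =-607068923/77026950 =-7.88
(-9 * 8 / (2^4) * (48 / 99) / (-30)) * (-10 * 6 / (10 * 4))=-6 / 55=-0.11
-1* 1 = -1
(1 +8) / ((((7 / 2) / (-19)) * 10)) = -171 / 35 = -4.89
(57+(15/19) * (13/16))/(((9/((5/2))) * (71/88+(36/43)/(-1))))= -920931/1748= -526.85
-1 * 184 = -184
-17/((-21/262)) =4454/21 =212.10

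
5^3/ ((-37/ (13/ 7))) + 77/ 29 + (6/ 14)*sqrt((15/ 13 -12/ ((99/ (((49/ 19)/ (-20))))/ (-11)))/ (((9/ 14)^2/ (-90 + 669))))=-27182/ 7511 + 2*sqrt(867135490)/ 3705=12.28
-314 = -314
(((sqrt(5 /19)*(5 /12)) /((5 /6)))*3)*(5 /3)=5*sqrt(95) /38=1.28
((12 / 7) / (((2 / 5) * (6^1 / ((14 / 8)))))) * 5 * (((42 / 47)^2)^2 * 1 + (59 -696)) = -77631127525 / 19518724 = -3977.26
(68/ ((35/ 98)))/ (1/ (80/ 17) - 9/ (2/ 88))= -15232/ 31663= -0.48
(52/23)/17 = 52/391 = 0.13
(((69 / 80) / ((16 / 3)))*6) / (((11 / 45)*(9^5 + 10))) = 5589 / 83155072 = 0.00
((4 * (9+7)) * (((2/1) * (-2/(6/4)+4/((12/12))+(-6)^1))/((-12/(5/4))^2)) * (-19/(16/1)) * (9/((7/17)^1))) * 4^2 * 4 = 7690.48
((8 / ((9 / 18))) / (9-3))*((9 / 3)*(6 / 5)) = 48 / 5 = 9.60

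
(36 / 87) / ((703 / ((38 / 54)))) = 0.00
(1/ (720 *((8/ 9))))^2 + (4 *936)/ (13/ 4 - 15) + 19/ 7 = -42573414071/ 134758400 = -315.92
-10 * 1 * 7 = -70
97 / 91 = 1.07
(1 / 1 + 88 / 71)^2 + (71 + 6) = 413438 / 5041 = 82.02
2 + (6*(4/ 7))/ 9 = 50/ 21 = 2.38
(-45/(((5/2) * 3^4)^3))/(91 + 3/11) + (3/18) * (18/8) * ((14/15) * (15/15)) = 518745377/1482129900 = 0.35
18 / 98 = 9 / 49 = 0.18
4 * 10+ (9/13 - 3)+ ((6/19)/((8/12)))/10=93217/2470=37.74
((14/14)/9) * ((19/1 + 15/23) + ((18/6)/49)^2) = 2.18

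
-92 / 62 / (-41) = 46 / 1271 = 0.04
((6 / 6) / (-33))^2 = 1 / 1089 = 0.00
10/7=1.43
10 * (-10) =-100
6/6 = 1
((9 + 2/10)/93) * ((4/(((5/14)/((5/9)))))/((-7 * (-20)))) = 92/20925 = 0.00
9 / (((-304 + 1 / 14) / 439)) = -13.00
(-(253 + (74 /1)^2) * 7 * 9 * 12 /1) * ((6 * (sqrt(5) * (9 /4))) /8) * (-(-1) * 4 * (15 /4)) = -438526305 * sqrt(5) /4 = -245143656.98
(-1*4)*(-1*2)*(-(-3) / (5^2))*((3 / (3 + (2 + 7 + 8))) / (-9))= -2 / 125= -0.02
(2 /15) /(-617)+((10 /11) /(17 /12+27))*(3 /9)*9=3324298 /34715505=0.10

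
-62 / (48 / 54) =-279 / 4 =-69.75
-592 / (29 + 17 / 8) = -4736 / 249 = -19.02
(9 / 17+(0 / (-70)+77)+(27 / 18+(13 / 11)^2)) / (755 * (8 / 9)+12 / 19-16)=56579283 / 461311048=0.12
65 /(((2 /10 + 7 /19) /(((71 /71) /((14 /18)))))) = 6175 /42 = 147.02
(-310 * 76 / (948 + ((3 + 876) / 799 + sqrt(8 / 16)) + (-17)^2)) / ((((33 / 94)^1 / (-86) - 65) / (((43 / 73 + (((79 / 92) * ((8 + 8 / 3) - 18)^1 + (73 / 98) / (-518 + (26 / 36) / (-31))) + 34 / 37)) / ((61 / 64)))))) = -243670062695822077293808910970880 / 165609392416973583328857707046807 + 98404829199509240285872071680 * sqrt(2) / 165609392416973583328857707046807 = -1.47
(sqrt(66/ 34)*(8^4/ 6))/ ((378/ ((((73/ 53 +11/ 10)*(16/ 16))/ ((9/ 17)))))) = 672256*sqrt(561)/ 1352295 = 11.77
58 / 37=1.57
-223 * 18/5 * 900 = -722520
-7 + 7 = 0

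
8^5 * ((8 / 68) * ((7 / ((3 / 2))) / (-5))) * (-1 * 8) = 7340032 / 255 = 28784.44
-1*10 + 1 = -9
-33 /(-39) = 11 /13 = 0.85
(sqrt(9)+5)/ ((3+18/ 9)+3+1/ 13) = 104/ 105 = 0.99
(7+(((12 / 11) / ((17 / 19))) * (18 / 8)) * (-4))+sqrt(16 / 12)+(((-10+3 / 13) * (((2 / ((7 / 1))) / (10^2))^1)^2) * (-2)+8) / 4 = -1175241251 / 595595000+2 * sqrt(3) / 3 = -0.82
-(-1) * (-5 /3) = -5 /3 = -1.67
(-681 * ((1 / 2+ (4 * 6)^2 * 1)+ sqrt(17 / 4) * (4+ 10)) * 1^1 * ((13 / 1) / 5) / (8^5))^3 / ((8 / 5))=-214310086430083398261 / 11258999068426240 - 19387061398877673501 * sqrt(17) / 28147497671065600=-21874.42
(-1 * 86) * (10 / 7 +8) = -5676 / 7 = -810.86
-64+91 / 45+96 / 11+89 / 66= -51383 / 990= -51.90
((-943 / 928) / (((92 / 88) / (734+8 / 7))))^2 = 1346581538929 / 2637376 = 510576.25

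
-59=-59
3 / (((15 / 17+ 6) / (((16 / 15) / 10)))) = 136 / 2925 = 0.05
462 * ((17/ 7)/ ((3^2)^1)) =124.67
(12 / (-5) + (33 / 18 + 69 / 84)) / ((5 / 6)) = 107 / 350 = 0.31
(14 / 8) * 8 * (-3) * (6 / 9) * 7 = -196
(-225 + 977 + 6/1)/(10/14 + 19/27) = 71631/134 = 534.56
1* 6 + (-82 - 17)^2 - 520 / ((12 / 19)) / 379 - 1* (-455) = 11665424 / 1137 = 10259.83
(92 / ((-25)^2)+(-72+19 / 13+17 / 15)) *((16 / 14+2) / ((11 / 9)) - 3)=241166 / 8125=29.68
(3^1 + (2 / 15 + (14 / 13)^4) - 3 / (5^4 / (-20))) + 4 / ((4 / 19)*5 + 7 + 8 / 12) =26791670887 / 5323056375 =5.03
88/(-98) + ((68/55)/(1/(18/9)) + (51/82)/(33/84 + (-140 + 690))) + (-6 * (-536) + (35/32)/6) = 31879693685831/9907423680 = 3217.76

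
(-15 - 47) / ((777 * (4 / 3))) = -31 / 518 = -0.06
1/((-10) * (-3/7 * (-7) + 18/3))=-1/90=-0.01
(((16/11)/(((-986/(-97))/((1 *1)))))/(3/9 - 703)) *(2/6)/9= -194/25721289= -0.00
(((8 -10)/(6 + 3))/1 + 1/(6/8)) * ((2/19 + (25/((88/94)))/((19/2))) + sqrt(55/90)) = 5 * sqrt(22)/27 + 6095/1881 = 4.11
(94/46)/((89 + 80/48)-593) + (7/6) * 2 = 242204/103983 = 2.33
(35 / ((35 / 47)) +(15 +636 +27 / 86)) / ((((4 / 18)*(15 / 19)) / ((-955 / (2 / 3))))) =-1961456355 / 344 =-5701908.01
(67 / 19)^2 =4489 / 361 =12.43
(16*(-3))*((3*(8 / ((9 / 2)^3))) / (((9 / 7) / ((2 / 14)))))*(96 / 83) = -32768 / 20169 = -1.62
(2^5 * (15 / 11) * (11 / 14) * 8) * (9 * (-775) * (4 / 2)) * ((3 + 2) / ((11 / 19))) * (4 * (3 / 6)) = -5088960000 / 77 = -66090389.61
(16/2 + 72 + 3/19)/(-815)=-1523/15485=-0.10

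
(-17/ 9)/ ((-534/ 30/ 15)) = 425/ 267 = 1.59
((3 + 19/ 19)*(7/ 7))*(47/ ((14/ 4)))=376/ 7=53.71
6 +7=13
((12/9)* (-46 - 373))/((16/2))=-419/6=-69.83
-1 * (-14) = 14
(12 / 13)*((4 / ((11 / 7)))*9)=3024 / 143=21.15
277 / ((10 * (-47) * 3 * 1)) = -277 / 1410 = -0.20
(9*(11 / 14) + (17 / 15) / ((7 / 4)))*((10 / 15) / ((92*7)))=1621 / 202860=0.01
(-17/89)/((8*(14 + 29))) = -17/30616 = -0.00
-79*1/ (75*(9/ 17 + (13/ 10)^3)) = -53720/ 139047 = -0.39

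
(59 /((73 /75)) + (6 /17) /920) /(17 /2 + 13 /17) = 11534573 /1762950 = 6.54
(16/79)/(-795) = -16/62805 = -0.00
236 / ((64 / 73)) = 4307 / 16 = 269.19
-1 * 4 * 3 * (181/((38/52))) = -56472/19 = -2972.21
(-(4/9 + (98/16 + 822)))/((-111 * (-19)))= -59657/151848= -0.39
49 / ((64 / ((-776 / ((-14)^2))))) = -97 / 32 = -3.03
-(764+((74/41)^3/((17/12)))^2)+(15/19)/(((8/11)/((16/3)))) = -20225539447221030/26082822387331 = -775.44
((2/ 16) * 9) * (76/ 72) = 19/ 16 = 1.19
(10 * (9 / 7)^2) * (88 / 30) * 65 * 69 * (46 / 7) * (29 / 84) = 1184632020 / 2401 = 493391.10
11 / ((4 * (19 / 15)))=2.17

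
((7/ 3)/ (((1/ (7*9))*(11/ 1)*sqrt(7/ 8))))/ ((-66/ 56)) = -392*sqrt(14)/ 121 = -12.12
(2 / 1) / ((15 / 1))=2 / 15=0.13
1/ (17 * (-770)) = -1/ 13090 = -0.00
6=6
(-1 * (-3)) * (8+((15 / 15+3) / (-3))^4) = 904 / 27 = 33.48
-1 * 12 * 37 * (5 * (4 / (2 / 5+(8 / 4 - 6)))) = 7400 / 3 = 2466.67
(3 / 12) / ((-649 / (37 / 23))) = -37 / 59708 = -0.00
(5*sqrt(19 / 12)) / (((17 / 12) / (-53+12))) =-410*sqrt(57) / 17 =-182.08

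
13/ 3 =4.33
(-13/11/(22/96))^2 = 389376/14641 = 26.59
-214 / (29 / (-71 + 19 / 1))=11128 / 29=383.72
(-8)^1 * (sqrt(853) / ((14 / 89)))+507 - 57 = 450 - 356 * sqrt(853) / 7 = -1035.34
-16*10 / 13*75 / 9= -4000 / 39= -102.56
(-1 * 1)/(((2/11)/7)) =-77/2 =-38.50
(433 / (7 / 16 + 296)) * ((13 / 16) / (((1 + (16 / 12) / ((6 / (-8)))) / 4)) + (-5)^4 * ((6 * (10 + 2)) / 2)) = 121217484 / 3689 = 32859.17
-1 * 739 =-739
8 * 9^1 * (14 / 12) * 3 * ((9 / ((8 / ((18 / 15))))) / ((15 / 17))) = 9639 / 25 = 385.56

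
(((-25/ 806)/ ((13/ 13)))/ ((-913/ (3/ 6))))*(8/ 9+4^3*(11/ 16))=2525/ 3311451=0.00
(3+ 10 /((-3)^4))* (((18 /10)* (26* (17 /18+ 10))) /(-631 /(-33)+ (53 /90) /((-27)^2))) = 88816662 /1061581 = 83.66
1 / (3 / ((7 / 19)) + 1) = 7 / 64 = 0.11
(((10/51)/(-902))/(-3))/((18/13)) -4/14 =-2483653/8694378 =-0.29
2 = 2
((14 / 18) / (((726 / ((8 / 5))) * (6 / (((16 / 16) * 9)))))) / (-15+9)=-7 / 16335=-0.00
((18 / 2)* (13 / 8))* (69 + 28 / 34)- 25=135479 / 136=996.17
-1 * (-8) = 8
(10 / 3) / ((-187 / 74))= -740 / 561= -1.32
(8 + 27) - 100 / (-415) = 2925 / 83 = 35.24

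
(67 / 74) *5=335 / 74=4.53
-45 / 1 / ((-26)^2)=-45 / 676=-0.07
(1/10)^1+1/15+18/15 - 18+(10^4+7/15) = 59903/6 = 9983.83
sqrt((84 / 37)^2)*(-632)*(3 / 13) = -159264 / 481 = -331.11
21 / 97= 0.22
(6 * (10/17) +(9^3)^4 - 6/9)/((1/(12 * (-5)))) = -288078127213540/17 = -16945772189031.76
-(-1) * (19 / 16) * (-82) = -779 / 8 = -97.38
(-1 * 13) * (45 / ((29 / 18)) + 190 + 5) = -84045 / 29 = -2898.10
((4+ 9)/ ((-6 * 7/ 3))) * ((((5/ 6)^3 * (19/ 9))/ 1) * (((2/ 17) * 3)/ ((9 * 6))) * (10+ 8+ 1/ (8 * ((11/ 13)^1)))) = -49307375/ 366436224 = -0.13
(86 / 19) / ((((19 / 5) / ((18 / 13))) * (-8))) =-1935 / 9386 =-0.21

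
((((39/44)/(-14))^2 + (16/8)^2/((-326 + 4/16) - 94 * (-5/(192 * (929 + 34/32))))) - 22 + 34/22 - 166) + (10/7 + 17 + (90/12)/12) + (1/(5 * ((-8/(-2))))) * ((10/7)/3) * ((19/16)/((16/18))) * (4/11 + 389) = -13687231735969467/88290849154816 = -155.02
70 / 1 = 70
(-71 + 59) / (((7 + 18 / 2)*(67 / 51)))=-153 / 268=-0.57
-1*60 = -60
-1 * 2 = -2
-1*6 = -6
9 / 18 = 0.50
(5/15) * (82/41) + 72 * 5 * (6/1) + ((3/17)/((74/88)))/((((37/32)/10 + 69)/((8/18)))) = 90175002146/41734779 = 2160.67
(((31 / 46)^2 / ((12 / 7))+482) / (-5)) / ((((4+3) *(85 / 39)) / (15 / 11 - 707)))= 4461.12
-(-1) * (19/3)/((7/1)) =19/21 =0.90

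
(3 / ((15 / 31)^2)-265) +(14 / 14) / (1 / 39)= -15989 / 75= -213.19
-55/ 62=-0.89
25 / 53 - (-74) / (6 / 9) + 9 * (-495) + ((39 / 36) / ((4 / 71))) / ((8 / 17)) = -87567865 / 20352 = -4302.67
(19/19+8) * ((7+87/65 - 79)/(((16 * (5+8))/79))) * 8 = -3265623/1690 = -1932.32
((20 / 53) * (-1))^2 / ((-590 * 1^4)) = -40 / 165731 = -0.00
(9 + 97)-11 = 95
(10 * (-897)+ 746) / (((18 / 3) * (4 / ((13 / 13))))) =-342.67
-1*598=-598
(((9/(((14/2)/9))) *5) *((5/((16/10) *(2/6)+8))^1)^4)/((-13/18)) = -115330078125/12213813248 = -9.44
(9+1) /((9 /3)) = 10 /3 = 3.33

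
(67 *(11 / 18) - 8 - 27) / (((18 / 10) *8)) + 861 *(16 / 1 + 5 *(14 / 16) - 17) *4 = 15064591 / 1296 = 11623.91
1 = 1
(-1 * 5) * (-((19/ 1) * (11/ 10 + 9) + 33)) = 1124.50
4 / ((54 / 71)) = 142 / 27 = 5.26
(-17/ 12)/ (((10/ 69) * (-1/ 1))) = 391/ 40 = 9.78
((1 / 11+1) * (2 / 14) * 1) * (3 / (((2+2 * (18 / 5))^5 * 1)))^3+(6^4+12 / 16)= 218099397446128435837305343389 / 168189240367170567468965888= 1296.75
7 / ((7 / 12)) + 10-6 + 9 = 25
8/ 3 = 2.67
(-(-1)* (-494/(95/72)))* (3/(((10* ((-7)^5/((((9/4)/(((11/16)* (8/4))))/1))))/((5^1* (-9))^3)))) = -184232880/184877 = -996.52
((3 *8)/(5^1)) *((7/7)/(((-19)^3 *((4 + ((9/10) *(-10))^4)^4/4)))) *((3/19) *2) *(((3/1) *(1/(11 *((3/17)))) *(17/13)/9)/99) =-18496/17135412431704020748490625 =-0.00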